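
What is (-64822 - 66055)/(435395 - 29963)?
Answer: -130877/405432 ≈ -0.32281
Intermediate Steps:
(-64822 - 66055)/(435395 - 29963) = -130877/405432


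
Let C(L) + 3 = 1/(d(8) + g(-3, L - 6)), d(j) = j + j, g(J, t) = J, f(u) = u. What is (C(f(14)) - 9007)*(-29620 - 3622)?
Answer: 3893602218/13 ≈ 2.9951e+8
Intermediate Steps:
d(j) = 2*j
C(L) = -38/13 (C(L) = -3 + 1/(2*8 - 3) = -3 + 1/(16 - 3) = -3 + 1/13 = -38/13)
(C(f(14)) - 9007)*(-29620 - 3622) = (-38/13 - 9007)*(-29620 - 3622) = -117129/13*(-33242) = 3893602218/13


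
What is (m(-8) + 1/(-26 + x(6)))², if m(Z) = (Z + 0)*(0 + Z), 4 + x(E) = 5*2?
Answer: 1635841/400 ≈ 4089.6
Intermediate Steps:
x(E) = 6 (x(E) = -4 + 5*2 = -4 + 10 = 6)
m(Z) = Z² (m(Z) = Z*Z = Z²)
(m(-8) + 1/(-26 + x(6)))² = ((-8)² + 1/(-26 + 6))² = (64 + 1/(-20))² = (64 - 1/20)² = (1279/20)² = 1635841/400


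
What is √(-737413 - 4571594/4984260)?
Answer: I*√4579865418028517310/2492130 ≈ 858.73*I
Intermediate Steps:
√(-737413 - 4571594/4984260) = √(-737413 - 4571594*1/4984260) = √(-737413 - 2285797/2492130) = √(-1837731345487/2492130) = I*√4579865418028517310/2492130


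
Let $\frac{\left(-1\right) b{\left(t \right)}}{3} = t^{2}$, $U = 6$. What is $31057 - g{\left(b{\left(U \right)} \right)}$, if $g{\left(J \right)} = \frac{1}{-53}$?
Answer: $\frac{1646022}{53} \approx 31057.0$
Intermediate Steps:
$b{\left(t \right)} = - 3 t^{2}$
$g{\left(J \right)} = - \frac{1}{53}$
$31057 - g{\left(b{\left(U \right)} \right)} = 31057 - - \frac{1}{53} = 31057 + \frac{1}{53} = \frac{1646022}{53}$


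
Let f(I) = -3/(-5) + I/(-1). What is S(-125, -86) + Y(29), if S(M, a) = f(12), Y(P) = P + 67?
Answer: 423/5 ≈ 84.600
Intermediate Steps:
Y(P) = 67 + P
f(I) = ⅗ - I (f(I) = -3*(-⅕) + I*(-1) = ⅗ - I)
S(M, a) = -57/5 (S(M, a) = ⅗ - 1*12 = ⅗ - 12 = -57/5)
S(-125, -86) + Y(29) = -57/5 + (67 + 29) = -57/5 + 96 = 423/5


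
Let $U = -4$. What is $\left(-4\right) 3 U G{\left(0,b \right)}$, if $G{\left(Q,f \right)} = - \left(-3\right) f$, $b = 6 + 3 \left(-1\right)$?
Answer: $432$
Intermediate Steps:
$b = 3$ ($b = 6 - 3 = 3$)
$G{\left(Q,f \right)} = 3 f$
$\left(-4\right) 3 U G{\left(0,b \right)} = \left(-4\right) 3 \left(-4\right) 3 \cdot 3 = \left(-12\right) \left(-4\right) 9 = 48 \cdot 9 = 432$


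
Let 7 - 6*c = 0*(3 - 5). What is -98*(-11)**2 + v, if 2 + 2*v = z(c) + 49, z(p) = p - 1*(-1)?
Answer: -142001/12 ≈ -11833.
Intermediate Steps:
c = 7/6 (c = 7/6 - 0*(3 - 5) = 7/6 - 0*(-2) = 7/6 - 1/6*0 = 7/6 + 0 = 7/6 ≈ 1.1667)
z(p) = 1 + p (z(p) = p + 1 = 1 + p)
v = 295/12 (v = -1 + ((1 + 7/6) + 49)/2 = -1 + (13/6 + 49)/2 = -1 + (1/2)*(307/6) = -1 + 307/12 = 295/12 ≈ 24.583)
-98*(-11)**2 + v = -98*(-11)**2 + 295/12 = -98*121 + 295/12 = -11858 + 295/12 = -142001/12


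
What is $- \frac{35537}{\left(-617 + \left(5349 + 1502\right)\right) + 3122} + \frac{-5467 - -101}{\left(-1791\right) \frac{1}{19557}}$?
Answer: $\frac{109086863345}{1861844} \approx 58591.0$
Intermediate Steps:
$- \frac{35537}{\left(-617 + \left(5349 + 1502\right)\right) + 3122} + \frac{-5467 - -101}{\left(-1791\right) \frac{1}{19557}} = - \frac{35537}{\left(-617 + 6851\right) + 3122} + \frac{-5467 + 101}{\left(-1791\right) \frac{1}{19557}} = - \frac{35537}{6234 + 3122} - \frac{5366}{- \frac{199}{2173}} = - \frac{35537}{9356} - - \frac{11660318}{199} = \left(-35537\right) \frac{1}{9356} + \frac{11660318}{199} = - \frac{35537}{9356} + \frac{11660318}{199} = \frac{109086863345}{1861844}$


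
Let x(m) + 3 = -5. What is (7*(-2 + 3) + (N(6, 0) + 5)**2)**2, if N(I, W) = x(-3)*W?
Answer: 1024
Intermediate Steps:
x(m) = -8 (x(m) = -3 - 5 = -8)
N(I, W) = -8*W
(7*(-2 + 3) + (N(6, 0) + 5)**2)**2 = (7*(-2 + 3) + (-8*0 + 5)**2)**2 = (7*1 + (0 + 5)**2)**2 = (7 + 5**2)**2 = (7 + 25)**2 = 32**2 = 1024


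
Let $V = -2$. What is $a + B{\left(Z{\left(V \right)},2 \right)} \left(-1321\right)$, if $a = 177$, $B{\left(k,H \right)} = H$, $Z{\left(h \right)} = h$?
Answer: $-2465$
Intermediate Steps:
$a + B{\left(Z{\left(V \right)},2 \right)} \left(-1321\right) = 177 + 2 \left(-1321\right) = 177 - 2642 = -2465$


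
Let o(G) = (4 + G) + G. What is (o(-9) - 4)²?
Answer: 324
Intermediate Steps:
o(G) = 4 + 2*G
(o(-9) - 4)² = ((4 + 2*(-9)) - 4)² = ((4 - 18) - 4)² = (-14 - 4)² = (-18)² = 324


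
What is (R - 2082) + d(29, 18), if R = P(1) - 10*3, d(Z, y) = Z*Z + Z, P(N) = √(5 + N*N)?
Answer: -1242 + √6 ≈ -1239.6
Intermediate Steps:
P(N) = √(5 + N²)
d(Z, y) = Z + Z² (d(Z, y) = Z² + Z = Z + Z²)
R = -30 + √6 (R = √(5 + 1²) - 10*3 = √(5 + 1) - 30 = √6 - 30 = -30 + √6 ≈ -27.551)
(R - 2082) + d(29, 18) = ((-30 + √6) - 2082) + 29*(1 + 29) = (-2112 + √6) + 29*30 = (-2112 + √6) + 870 = -1242 + √6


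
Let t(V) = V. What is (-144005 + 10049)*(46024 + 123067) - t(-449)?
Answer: -22650753547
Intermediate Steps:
(-144005 + 10049)*(46024 + 123067) - t(-449) = (-144005 + 10049)*(46024 + 123067) - 1*(-449) = -133956*169091 + 449 = -22650753996 + 449 = -22650753547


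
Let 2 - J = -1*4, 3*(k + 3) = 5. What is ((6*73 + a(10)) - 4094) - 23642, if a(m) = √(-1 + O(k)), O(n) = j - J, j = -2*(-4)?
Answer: -27297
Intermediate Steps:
k = -4/3 (k = -3 + (⅓)*5 = -3 + 5/3 = -4/3 ≈ -1.3333)
J = 6 (J = 2 - (-1)*4 = 2 - 1*(-4) = 2 + 4 = 6)
j = 8
O(n) = 2 (O(n) = 8 - 1*6 = 8 - 6 = 2)
a(m) = 1 (a(m) = √(-1 + 2) = √1 = 1)
((6*73 + a(10)) - 4094) - 23642 = ((6*73 + 1) - 4094) - 23642 = ((438 + 1) - 4094) - 23642 = (439 - 4094) - 23642 = -3655 - 23642 = -27297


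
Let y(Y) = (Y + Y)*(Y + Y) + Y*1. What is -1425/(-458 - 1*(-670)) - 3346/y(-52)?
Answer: -4012013/570492 ≈ -7.0325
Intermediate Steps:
y(Y) = Y + 4*Y² (y(Y) = (2*Y)*(2*Y) + Y = 4*Y² + Y = Y + 4*Y²)
-1425/(-458 - 1*(-670)) - 3346/y(-52) = -1425/(-458 - 1*(-670)) - 3346*(-1/(52*(1 + 4*(-52)))) = -1425/(-458 + 670) - 3346*(-1/(52*(1 - 208))) = -1425/212 - 3346/((-52*(-207))) = -1425*1/212 - 3346/10764 = -1425/212 - 3346*1/10764 = -1425/212 - 1673/5382 = -4012013/570492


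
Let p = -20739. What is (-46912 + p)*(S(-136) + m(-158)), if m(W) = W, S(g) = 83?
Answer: 5073825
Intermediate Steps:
(-46912 + p)*(S(-136) + m(-158)) = (-46912 - 20739)*(83 - 158) = -67651*(-75) = 5073825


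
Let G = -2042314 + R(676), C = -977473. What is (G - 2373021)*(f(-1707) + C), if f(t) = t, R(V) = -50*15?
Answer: 4324142110300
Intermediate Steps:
R(V) = -750
G = -2043064 (G = -2042314 - 750 = -2043064)
(G - 2373021)*(f(-1707) + C) = (-2043064 - 2373021)*(-1707 - 977473) = -4416085*(-979180) = 4324142110300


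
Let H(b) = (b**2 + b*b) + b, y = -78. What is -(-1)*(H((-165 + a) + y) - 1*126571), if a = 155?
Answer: -111171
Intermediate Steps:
H(b) = b + 2*b**2 (H(b) = (b**2 + b**2) + b = 2*b**2 + b = b + 2*b**2)
-(-1)*(H((-165 + a) + y) - 1*126571) = -(-1)*(((-165 + 155) - 78)*(1 + 2*((-165 + 155) - 78)) - 1*126571) = -(-1)*((-10 - 78)*(1 + 2*(-10 - 78)) - 126571) = -(-1)*(-88*(1 + 2*(-88)) - 126571) = -(-1)*(-88*(1 - 176) - 126571) = -(-1)*(-88*(-175) - 126571) = -(-1)*(15400 - 126571) = -(-1)*(-111171) = -1*111171 = -111171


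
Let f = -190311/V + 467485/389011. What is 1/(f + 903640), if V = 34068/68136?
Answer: 389011/203460222683 ≈ 1.9120e-6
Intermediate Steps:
V = 1/2 (V = 34068*(1/68136) = 1/2 ≈ 0.50000)
f = -148065677357/389011 (f = -190311/1/2 + 467485/389011 = -190311*2 + 467485*(1/389011) = -380622 + 467485/389011 = -148065677357/389011 ≈ -3.8062e+5)
1/(f + 903640) = 1/(-148065677357/389011 + 903640) = 1/(203460222683/389011) = 389011/203460222683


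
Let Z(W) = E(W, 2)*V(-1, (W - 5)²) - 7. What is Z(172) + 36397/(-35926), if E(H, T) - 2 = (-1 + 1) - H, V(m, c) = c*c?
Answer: -4750328807089699/35926 ≈ -1.3223e+11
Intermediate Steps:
V(m, c) = c²
E(H, T) = 2 - H (E(H, T) = 2 + ((-1 + 1) - H) = 2 + (0 - H) = 2 - H)
Z(W) = -7 + (-5 + W)⁴*(2 - W) (Z(W) = (2 - W)*((W - 5)²)² - 7 = (2 - W)*((-5 + W)²)² - 7 = (2 - W)*(-5 + W)⁴ - 7 = (-5 + W)⁴*(2 - W) - 7 = -7 + (-5 + W)⁴*(2 - W))
Z(172) + 36397/(-35926) = (-7 + (-5 + 172)⁴*(2 - 1*172)) + 36397/(-35926) = (-7 + 167⁴*(2 - 172)) + 36397*(-1/35926) = (-7 + 777796321*(-170)) - 36397/35926 = (-7 - 132225374570) - 36397/35926 = -132225374577 - 36397/35926 = -4750328807089699/35926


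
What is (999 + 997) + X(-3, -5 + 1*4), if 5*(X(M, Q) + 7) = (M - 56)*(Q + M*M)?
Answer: 9473/5 ≈ 1894.6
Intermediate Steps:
X(M, Q) = -7 + (-56 + M)*(Q + M²)/5 (X(M, Q) = -7 + ((M - 56)*(Q + M*M))/5 = -7 + ((-56 + M)*(Q + M²))/5 = -7 + (-56 + M)*(Q + M²)/5)
(999 + 997) + X(-3, -5 + 1*4) = (999 + 997) + (-7 - 56*(-5 + 1*4)/5 - 56/5*(-3)² + (⅕)*(-3)³ + (⅕)*(-3)*(-5 + 1*4)) = 1996 + (-7 - 56*(-5 + 4)/5 - 56/5*9 + (⅕)*(-27) + (⅕)*(-3)*(-5 + 4)) = 1996 + (-7 - 56/5*(-1) - 504/5 - 27/5 + (⅕)*(-3)*(-1)) = 1996 + (-7 + 56/5 - 504/5 - 27/5 + ⅗) = 1996 - 507/5 = 9473/5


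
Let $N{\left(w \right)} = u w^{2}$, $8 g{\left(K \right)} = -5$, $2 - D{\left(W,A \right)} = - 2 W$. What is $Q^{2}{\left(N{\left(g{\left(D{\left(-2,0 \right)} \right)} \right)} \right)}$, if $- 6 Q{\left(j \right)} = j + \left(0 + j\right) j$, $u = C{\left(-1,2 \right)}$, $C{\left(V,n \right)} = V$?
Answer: $\frac{105625}{67108864} \approx 0.0015739$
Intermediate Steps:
$D{\left(W,A \right)} = 2 + 2 W$ ($D{\left(W,A \right)} = 2 - - 2 W = 2 + 2 W$)
$g{\left(K \right)} = - \frac{5}{8}$ ($g{\left(K \right)} = \frac{1}{8} \left(-5\right) = - \frac{5}{8}$)
$u = -1$
$N{\left(w \right)} = - w^{2}$
$Q{\left(j \right)} = - \frac{j}{6} - \frac{j^{2}}{6}$ ($Q{\left(j \right)} = - \frac{j + \left(0 + j\right) j}{6} = - \frac{j + j j}{6} = - \frac{j + j^{2}}{6} = - \frac{j}{6} - \frac{j^{2}}{6}$)
$Q^{2}{\left(N{\left(g{\left(D{\left(-2,0 \right)} \right)} \right)} \right)} = \left(- \frac{- \left(- \frac{5}{8}\right)^{2} \left(1 - \left(- \frac{5}{8}\right)^{2}\right)}{6}\right)^{2} = \left(- \frac{\left(-1\right) \frac{25}{64} \left(1 - \frac{25}{64}\right)}{6}\right)^{2} = \left(\left(- \frac{1}{6}\right) \left(- \frac{25}{64}\right) \left(1 - \frac{25}{64}\right)\right)^{2} = \left(\left(- \frac{1}{6}\right) \left(- \frac{25}{64}\right) \frac{39}{64}\right)^{2} = \left(\frac{325}{8192}\right)^{2} = \frac{105625}{67108864}$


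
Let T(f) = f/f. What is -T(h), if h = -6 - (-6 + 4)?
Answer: -1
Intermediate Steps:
h = -4 (h = -6 - 1*(-2) = -6 + 2 = -4)
T(f) = 1
-T(h) = -1*1 = -1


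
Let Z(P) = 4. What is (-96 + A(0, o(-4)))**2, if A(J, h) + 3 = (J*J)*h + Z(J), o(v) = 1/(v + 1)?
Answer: 9025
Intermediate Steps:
o(v) = 1/(1 + v)
A(J, h) = 1 + h*J**2 (A(J, h) = -3 + ((J*J)*h + 4) = -3 + (J**2*h + 4) = -3 + (h*J**2 + 4) = -3 + (4 + h*J**2) = 1 + h*J**2)
(-96 + A(0, o(-4)))**2 = (-96 + (1 + 0**2/(1 - 4)))**2 = (-96 + (1 + 0/(-3)))**2 = (-96 + (1 - 1/3*0))**2 = (-96 + (1 + 0))**2 = (-96 + 1)**2 = (-95)**2 = 9025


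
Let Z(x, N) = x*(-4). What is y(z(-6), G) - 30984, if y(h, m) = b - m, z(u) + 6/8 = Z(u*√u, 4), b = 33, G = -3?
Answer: -30948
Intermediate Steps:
Z(x, N) = -4*x
z(u) = -¾ - 4*u^(3/2) (z(u) = -¾ - 4*u*√u = -¾ - 4*u^(3/2))
y(h, m) = 33 - m
y(z(-6), G) - 30984 = (33 - 1*(-3)) - 30984 = (33 + 3) - 30984 = 36 - 30984 = -30948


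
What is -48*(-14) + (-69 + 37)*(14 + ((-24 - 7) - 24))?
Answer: 1984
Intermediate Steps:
-48*(-14) + (-69 + 37)*(14 + ((-24 - 7) - 24)) = 672 - 32*(14 + (-31 - 24)) = 672 - 32*(14 - 55) = 672 - 32*(-41) = 672 + 1312 = 1984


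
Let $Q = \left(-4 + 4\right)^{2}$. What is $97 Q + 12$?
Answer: $12$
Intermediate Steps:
$Q = 0$ ($Q = 0^{2} = 0$)
$97 Q + 12 = 97 \cdot 0 + 12 = 0 + 12 = 12$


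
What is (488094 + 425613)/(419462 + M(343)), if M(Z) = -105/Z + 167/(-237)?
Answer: 10610879391/4871200468 ≈ 2.1783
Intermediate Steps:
M(Z) = -167/237 - 105/Z (M(Z) = -105/Z + 167*(-1/237) = -105/Z - 167/237 = -167/237 - 105/Z)
(488094 + 425613)/(419462 + M(343)) = (488094 + 425613)/(419462 + (-167/237 - 105/343)) = 913707/(419462 + (-167/237 - 105*1/343)) = 913707/(419462 + (-167/237 - 15/49)) = 913707/(419462 - 11738/11613) = 913707/(4871200468/11613) = 913707*(11613/4871200468) = 10610879391/4871200468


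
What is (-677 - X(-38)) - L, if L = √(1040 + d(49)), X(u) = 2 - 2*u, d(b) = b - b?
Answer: -755 - 4*√65 ≈ -787.25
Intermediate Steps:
d(b) = 0
L = 4*√65 (L = √(1040 + 0) = √1040 = 4*√65 ≈ 32.249)
(-677 - X(-38)) - L = (-677 - (2 - 2*(-38))) - 4*√65 = (-677 - (2 + 76)) - 4*√65 = (-677 - 1*78) - 4*√65 = (-677 - 78) - 4*√65 = -755 - 4*√65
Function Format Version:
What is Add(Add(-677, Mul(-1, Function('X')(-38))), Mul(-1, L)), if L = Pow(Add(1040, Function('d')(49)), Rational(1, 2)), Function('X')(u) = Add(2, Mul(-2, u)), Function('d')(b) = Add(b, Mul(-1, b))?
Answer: Add(-755, Mul(-4, Pow(65, Rational(1, 2)))) ≈ -787.25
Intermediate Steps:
Function('d')(b) = 0
L = Mul(4, Pow(65, Rational(1, 2))) (L = Pow(Add(1040, 0), Rational(1, 2)) = Pow(1040, Rational(1, 2)) = Mul(4, Pow(65, Rational(1, 2))) ≈ 32.249)
Add(Add(-677, Mul(-1, Function('X')(-38))), Mul(-1, L)) = Add(Add(-677, Mul(-1, Add(2, Mul(-2, -38)))), Mul(-1, Mul(4, Pow(65, Rational(1, 2))))) = Add(Add(-677, Mul(-1, Add(2, 76))), Mul(-4, Pow(65, Rational(1, 2)))) = Add(Add(-677, Mul(-1, 78)), Mul(-4, Pow(65, Rational(1, 2)))) = Add(Add(-677, -78), Mul(-4, Pow(65, Rational(1, 2)))) = Add(-755, Mul(-4, Pow(65, Rational(1, 2))))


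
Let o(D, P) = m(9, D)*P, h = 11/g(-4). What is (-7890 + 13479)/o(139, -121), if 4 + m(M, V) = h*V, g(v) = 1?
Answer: -5589/184525 ≈ -0.030289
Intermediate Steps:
h = 11 (h = 11/1 = 11*1 = 11)
m(M, V) = -4 + 11*V
o(D, P) = P*(-4 + 11*D) (o(D, P) = (-4 + 11*D)*P = P*(-4 + 11*D))
(-7890 + 13479)/o(139, -121) = (-7890 + 13479)/((-121*(-4 + 11*139))) = 5589/((-121*(-4 + 1529))) = 5589/((-121*1525)) = 5589/(-184525) = 5589*(-1/184525) = -5589/184525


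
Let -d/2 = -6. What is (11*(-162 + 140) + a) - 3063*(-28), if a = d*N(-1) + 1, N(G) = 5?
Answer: 85583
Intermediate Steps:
d = 12 (d = -2*(-6) = 12)
a = 61 (a = 12*5 + 1 = 60 + 1 = 61)
(11*(-162 + 140) + a) - 3063*(-28) = (11*(-162 + 140) + 61) - 3063*(-28) = (11*(-22) + 61) - 1*(-85764) = (-242 + 61) + 85764 = -181 + 85764 = 85583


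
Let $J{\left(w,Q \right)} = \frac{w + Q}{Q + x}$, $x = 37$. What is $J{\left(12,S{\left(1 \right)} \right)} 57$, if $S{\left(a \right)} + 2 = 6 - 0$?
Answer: $\frac{912}{41} \approx 22.244$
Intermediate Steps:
$S{\left(a \right)} = 4$ ($S{\left(a \right)} = -2 + \left(6 - 0\right) = -2 + \left(6 + 0\right) = -2 + 6 = 4$)
$J{\left(w,Q \right)} = \frac{Q + w}{37 + Q}$ ($J{\left(w,Q \right)} = \frac{w + Q}{Q + 37} = \frac{Q + w}{37 + Q}$)
$J{\left(12,S{\left(1 \right)} \right)} 57 = \frac{4 + 12}{37 + 4} \cdot 57 = \frac{1}{41} \cdot 16 \cdot 57 = \frac{16}{41} \cdot 57 = \frac{912}{41}$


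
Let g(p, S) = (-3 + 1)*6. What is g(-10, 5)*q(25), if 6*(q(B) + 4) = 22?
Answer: 4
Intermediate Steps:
g(p, S) = -12 (g(p, S) = -2*6 = -12)
q(B) = -1/3 (q(B) = -4 + (1/6)*22 = -4 + 11/3 = -1/3)
g(-10, 5)*q(25) = -12*(-1/3) = 4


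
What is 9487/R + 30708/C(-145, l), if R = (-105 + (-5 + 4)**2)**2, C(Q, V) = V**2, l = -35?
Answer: 343759303/13249600 ≈ 25.945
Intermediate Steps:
R = 10816 (R = (-105 + (-1)**2)**2 = (-105 + 1)**2 = (-104)**2 = 10816)
9487/R + 30708/C(-145, l) = 9487/10816 + 30708/((-35)**2) = 9487*(1/10816) + 30708/1225 = 9487/10816 + 30708*(1/1225) = 9487/10816 + 30708/1225 = 343759303/13249600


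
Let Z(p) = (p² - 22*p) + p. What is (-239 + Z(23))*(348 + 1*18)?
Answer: -70638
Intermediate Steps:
Z(p) = p² - 21*p
(-239 + Z(23))*(348 + 1*18) = (-239 + 23*(-21 + 23))*(348 + 1*18) = (-239 + 23*2)*(348 + 18) = (-239 + 46)*366 = -193*366 = -70638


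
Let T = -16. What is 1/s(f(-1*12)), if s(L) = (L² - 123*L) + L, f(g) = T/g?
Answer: -9/1448 ≈ -0.0062155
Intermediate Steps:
f(g) = -16/g
s(L) = L² - 122*L
1/s(f(-1*12)) = 1/((-16/((-1*12)))*(-122 - 16/((-1*12)))) = 1/((-16/(-12))*(-122 - 16/(-12))) = 1/((-16*(-1/12))*(-122 - 16*(-1/12))) = 1/(4*(-122 + 4/3)/3) = 1/((4/3)*(-362/3)) = 1/(-1448/9) = -9/1448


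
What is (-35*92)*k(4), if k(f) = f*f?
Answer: -51520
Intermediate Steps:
k(f) = f²
(-35*92)*k(4) = -35*92*4² = -3220*16 = -51520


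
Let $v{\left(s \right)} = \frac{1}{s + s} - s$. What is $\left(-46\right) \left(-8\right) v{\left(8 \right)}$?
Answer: $-2921$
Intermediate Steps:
$v{\left(s \right)} = \frac{1}{2 s} - s$
$\left(-46\right) \left(-8\right) v{\left(8 \right)} = \left(-46\right) \left(-8\right) \left(\frac{1}{2 \cdot 8} - 8\right) = 368 \left(\frac{1}{2} \cdot \frac{1}{8} - 8\right) = 368 \left(\frac{1}{16} - 8\right) = 368 \left(- \frac{127}{16}\right) = -2921$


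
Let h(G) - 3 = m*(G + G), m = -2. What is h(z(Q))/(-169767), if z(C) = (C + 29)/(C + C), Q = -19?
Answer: -77/3225573 ≈ -2.3872e-5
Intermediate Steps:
z(C) = (29 + C)/(2*C) (z(C) = (29 + C)/((2*C)) = (29 + C)*(1/(2*C)) = (29 + C)/(2*C))
h(G) = 3 - 4*G (h(G) = 3 - 2*(G + G) = 3 - 4*G)
h(z(Q))/(-169767) = (3 - 2*(29 - 19)/(-19))/(-169767) = (3 - 2*(-1)*10/19)*(-1/169767) = (3 - 4*(-5/19))*(-1/169767) = (3 + 20/19)*(-1/169767) = (77/19)*(-1/169767) = -77/3225573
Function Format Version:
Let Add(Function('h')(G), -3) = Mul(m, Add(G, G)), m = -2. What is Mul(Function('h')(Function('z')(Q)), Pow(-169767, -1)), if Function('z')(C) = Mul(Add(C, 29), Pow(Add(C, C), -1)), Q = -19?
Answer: Rational(-77, 3225573) ≈ -2.3872e-5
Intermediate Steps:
Function('z')(C) = Mul(Rational(1, 2), Pow(C, -1), Add(29, C)) (Function('z')(C) = Mul(Add(29, C), Pow(Mul(2, C), -1)) = Mul(Add(29, C), Mul(Rational(1, 2), Pow(C, -1))) = Mul(Rational(1, 2), Pow(C, -1), Add(29, C)))
Function('h')(G) = Add(3, Mul(-4, G)) (Function('h')(G) = Add(3, Mul(-2, Add(G, G))) = Add(3, Mul(-2, Mul(2, G))) = Add(3, Mul(-4, G)))
Mul(Function('h')(Function('z')(Q)), Pow(-169767, -1)) = Mul(Add(3, Mul(-4, Mul(Rational(1, 2), Pow(-19, -1), Add(29, -19)))), Pow(-169767, -1)) = Mul(Add(3, Mul(-4, Mul(Rational(1, 2), Rational(-1, 19), 10))), Rational(-1, 169767)) = Mul(Add(3, Mul(-4, Rational(-5, 19))), Rational(-1, 169767)) = Mul(Add(3, Rational(20, 19)), Rational(-1, 169767)) = Mul(Rational(77, 19), Rational(-1, 169767)) = Rational(-77, 3225573)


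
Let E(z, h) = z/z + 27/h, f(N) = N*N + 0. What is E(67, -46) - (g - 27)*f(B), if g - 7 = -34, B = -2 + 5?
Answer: 22375/46 ≈ 486.41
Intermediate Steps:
B = 3
g = -27 (g = 7 - 34 = -27)
f(N) = N² (f(N) = N² + 0 = N²)
E(z, h) = 1 + 27/h
E(67, -46) - (g - 27)*f(B) = (27 - 46)/(-46) - (-27 - 27)*3² = -1/46*(-19) - (-54)*9 = 19/46 - 1*(-486) = 19/46 + 486 = 22375/46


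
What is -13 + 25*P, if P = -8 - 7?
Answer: -388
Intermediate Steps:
P = -15
-13 + 25*P = -13 + 25*(-15) = -13 - 375 = -388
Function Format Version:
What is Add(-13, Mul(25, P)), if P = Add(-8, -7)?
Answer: -388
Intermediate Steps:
P = -15
Add(-13, Mul(25, P)) = Add(-13, Mul(25, -15)) = Add(-13, -375) = -388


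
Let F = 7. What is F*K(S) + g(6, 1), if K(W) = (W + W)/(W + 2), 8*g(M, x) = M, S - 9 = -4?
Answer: 43/4 ≈ 10.750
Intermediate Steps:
S = 5 (S = 9 - 4 = 5)
g(M, x) = M/8
K(W) = 2*W/(2 + W) (K(W) = (2*W)/(2 + W) = 2*W/(2 + W))
F*K(S) + g(6, 1) = 7*(2*5/(2 + 5)) + (⅛)*6 = 7*(2*5/7) + ¾ = 7*(2*5*(⅐)) + ¾ = 7*(10/7) + ¾ = 10 + ¾ = 43/4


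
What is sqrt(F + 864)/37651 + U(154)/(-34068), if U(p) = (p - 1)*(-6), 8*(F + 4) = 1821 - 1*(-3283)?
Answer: 9/334 + sqrt(1498)/37651 ≈ 0.027974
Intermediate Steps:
F = 634 (F = -4 + (1821 - 1*(-3283))/8 = -4 + (1821 + 3283)/8 = -4 + (1/8)*5104 = -4 + 638 = 634)
U(p) = 6 - 6*p (U(p) = (-1 + p)*(-6) = 6 - 6*p)
sqrt(F + 864)/37651 + U(154)/(-34068) = sqrt(634 + 864)/37651 + (6 - 6*154)/(-34068) = sqrt(1498)*(1/37651) + (6 - 924)*(-1/34068) = sqrt(1498)/37651 - 918*(-1/34068) = sqrt(1498)/37651 + 9/334 = 9/334 + sqrt(1498)/37651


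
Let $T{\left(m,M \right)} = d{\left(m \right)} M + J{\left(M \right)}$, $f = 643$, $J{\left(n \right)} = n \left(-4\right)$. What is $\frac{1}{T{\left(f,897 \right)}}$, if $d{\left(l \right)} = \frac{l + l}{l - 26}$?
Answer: $- \frac{617}{1060254} \approx -0.00058194$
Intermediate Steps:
$J{\left(n \right)} = - 4 n$
$d{\left(l \right)} = \frac{2 l}{-26 + l}$
$T{\left(m,M \right)} = - 4 M + \frac{2 M m}{-26 + m}$ ($T{\left(m,M \right)} = \frac{2 m}{-26 + m} M - 4 M = \frac{2 M m}{-26 + m} - 4 M = - 4 M + \frac{2 M m}{-26 + m}$)
$\frac{1}{T{\left(f,897 \right)}} = \frac{1}{2 \cdot 897 \frac{1}{-26 + 643} \left(52 - 643\right)} = \frac{1}{2 \cdot 897 \cdot \frac{1}{617} \left(52 - 643\right)} = \frac{1}{2 \cdot 897 \cdot \frac{1}{617} \left(-591\right)} = \frac{1}{- \frac{1060254}{617}} = - \frac{617}{1060254}$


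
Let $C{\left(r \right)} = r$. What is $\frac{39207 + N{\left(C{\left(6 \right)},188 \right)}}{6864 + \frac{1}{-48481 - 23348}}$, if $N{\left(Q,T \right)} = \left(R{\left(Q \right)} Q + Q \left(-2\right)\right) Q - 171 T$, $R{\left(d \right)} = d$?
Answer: $\frac{73912041}{70433465} \approx 1.0494$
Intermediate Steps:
$N{\left(Q,T \right)} = - 171 T + Q \left(Q^{2} - 2 Q\right)$ ($N{\left(Q,T \right)} = \left(Q Q + Q \left(-2\right)\right) Q - 171 T = \left(Q^{2} - 2 Q\right) Q - 171 T = Q \left(Q^{2} - 2 Q\right) - 171 T = - 171 T + Q \left(Q^{2} - 2 Q\right)$)
$\frac{39207 + N{\left(C{\left(6 \right)},188 \right)}}{6864 + \frac{1}{-48481 - 23348}} = \frac{39207 - \left(32148 - 216 + 72\right)}{6864 + \frac{1}{-48481 - 23348}} = \frac{39207 - 32004}{6864 + \frac{1}{-71829}} = \frac{39207 - 32004}{6864 - \frac{1}{71829}} = \frac{39207 - 32004}{\frac{493034255}{71829}} = 7203 \cdot \frac{71829}{493034255} = \frac{73912041}{70433465}$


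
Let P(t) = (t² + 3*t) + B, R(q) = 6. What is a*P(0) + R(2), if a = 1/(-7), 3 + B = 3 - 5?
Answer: 47/7 ≈ 6.7143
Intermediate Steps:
B = -5 (B = -3 + (3 - 5) = -3 - 2 = -5)
P(t) = -5 + t² + 3*t (P(t) = (t² + 3*t) - 5 = -5 + t² + 3*t)
a = -⅐ ≈ -0.14286
a*P(0) + R(2) = -(-5 + 0² + 3*0)/7 + 6 = -(-5 + 0 + 0)/7 + 6 = -⅐*(-5) + 6 = 5/7 + 6 = 47/7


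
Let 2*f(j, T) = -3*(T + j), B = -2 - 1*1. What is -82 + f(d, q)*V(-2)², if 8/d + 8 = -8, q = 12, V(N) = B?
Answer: -949/4 ≈ -237.25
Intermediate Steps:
B = -3 (B = -2 - 1 = -3)
V(N) = -3
d = -½ (d = 8/(-8 - 8) = 8/(-16) = 8*(-1/16) = -½ ≈ -0.50000)
f(j, T) = -3*T/2 - 3*j/2 (f(j, T) = (-3*(T + j))/2 = (-3*T - 3*j)/2 = -3*T/2 - 3*j/2)
-82 + f(d, q)*V(-2)² = -82 + (-3/2*12 - 3/2*(-½))*(-3)² = -82 + (-18 + ¾)*9 = -82 - 69/4*9 = -82 - 621/4 = -949/4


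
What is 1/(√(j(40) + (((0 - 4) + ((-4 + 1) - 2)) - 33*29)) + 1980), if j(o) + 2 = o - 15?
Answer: 1980/3921343 - I*√943/3921343 ≈ 0.00050493 - 7.8311e-6*I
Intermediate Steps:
j(o) = -17 + o (j(o) = -2 + (o - 15) = -2 + (-15 + o) = -17 + o)
1/(√(j(40) + (((0 - 4) + ((-4 + 1) - 2)) - 33*29)) + 1980) = 1/(√((-17 + 40) + (((0 - 4) + ((-4 + 1) - 2)) - 33*29)) + 1980) = 1/(√(23 + ((-4 + (-3 - 2)) - 957)) + 1980) = 1/(√(23 + ((-4 - 5) - 957)) + 1980) = 1/(√(23 + (-9 - 957)) + 1980) = 1/(√(23 - 966) + 1980) = 1/(√(-943) + 1980) = 1/(I*√943 + 1980) = 1/(1980 + I*√943)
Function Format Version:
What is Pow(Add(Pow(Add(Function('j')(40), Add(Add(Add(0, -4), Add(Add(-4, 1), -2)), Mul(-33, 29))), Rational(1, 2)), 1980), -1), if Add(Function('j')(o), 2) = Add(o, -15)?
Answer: Add(Rational(1980, 3921343), Mul(Rational(-1, 3921343), I, Pow(943, Rational(1, 2)))) ≈ Add(0.00050493, Mul(-7.8311e-6, I))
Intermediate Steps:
Function('j')(o) = Add(-17, o) (Function('j')(o) = Add(-2, Add(o, -15)) = Add(-2, Add(-15, o)) = Add(-17, o))
Pow(Add(Pow(Add(Function('j')(40), Add(Add(Add(0, -4), Add(Add(-4, 1), -2)), Mul(-33, 29))), Rational(1, 2)), 1980), -1) = Pow(Add(Pow(Add(Add(-17, 40), Add(Add(Add(0, -4), Add(Add(-4, 1), -2)), Mul(-33, 29))), Rational(1, 2)), 1980), -1) = Pow(Add(Pow(Add(23, Add(Add(-4, Add(-3, -2)), -957)), Rational(1, 2)), 1980), -1) = Pow(Add(Pow(Add(23, Add(Add(-4, -5), -957)), Rational(1, 2)), 1980), -1) = Pow(Add(Pow(Add(23, Add(-9, -957)), Rational(1, 2)), 1980), -1) = Pow(Add(Pow(Add(23, -966), Rational(1, 2)), 1980), -1) = Pow(Add(Pow(-943, Rational(1, 2)), 1980), -1) = Pow(Add(Mul(I, Pow(943, Rational(1, 2))), 1980), -1) = Pow(Add(1980, Mul(I, Pow(943, Rational(1, 2)))), -1)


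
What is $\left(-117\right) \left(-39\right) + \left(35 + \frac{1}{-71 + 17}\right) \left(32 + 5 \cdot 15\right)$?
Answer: $\frac{448525}{54} \approx 8306.0$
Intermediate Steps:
$\left(-117\right) \left(-39\right) + \left(35 + \frac{1}{-71 + 17}\right) \left(32 + 5 \cdot 15\right) = 4563 + \left(35 + \frac{1}{-54}\right) \left(32 + 75\right) = 4563 + \left(35 - \frac{1}{54}\right) 107 = 4563 + \frac{1889}{54} \cdot 107 = 4563 + \frac{202123}{54} = \frac{448525}{54}$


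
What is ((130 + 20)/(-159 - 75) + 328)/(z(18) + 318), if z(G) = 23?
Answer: 12767/13299 ≈ 0.96000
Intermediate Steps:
((130 + 20)/(-159 - 75) + 328)/(z(18) + 318) = ((130 + 20)/(-159 - 75) + 328)/(23 + 318) = (150/(-234) + 328)/341 = (150*(-1/234) + 328)*(1/341) = (-25/39 + 328)*(1/341) = (12767/39)*(1/341) = 12767/13299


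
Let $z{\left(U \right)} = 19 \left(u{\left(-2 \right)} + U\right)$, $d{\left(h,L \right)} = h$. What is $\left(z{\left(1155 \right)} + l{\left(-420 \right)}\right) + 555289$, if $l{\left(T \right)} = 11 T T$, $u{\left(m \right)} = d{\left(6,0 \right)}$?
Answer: $2517748$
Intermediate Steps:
$u{\left(m \right)} = 6$
$l{\left(T \right)} = 11 T^{2}$
$z{\left(U \right)} = 114 + 19 U$ ($z{\left(U \right)} = 19 \left(6 + U\right) = 114 + 19 U$)
$\left(z{\left(1155 \right)} + l{\left(-420 \right)}\right) + 555289 = \left(\left(114 + 19 \cdot 1155\right) + 11 \left(-420\right)^{2}\right) + 555289 = \left(\left(114 + 21945\right) + 11 \cdot 176400\right) + 555289 = \left(22059 + 1940400\right) + 555289 = 1962459 + 555289 = 2517748$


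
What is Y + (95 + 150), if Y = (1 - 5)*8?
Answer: 213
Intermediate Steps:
Y = -32 (Y = -4*8 = -32)
Y + (95 + 150) = -32 + (95 + 150) = -32 + 245 = 213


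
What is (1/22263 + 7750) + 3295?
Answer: 245894836/22263 ≈ 11045.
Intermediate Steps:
(1/22263 + 7750) + 3295 = 172538251/22263 + 3295 = 245894836/22263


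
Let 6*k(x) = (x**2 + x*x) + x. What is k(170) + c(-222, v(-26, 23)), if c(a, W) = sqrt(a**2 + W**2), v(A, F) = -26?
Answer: 28985/3 + 2*sqrt(12490) ≈ 9885.2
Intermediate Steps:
c(a, W) = sqrt(W**2 + a**2)
k(x) = x**2/3 + x/6 (k(x) = ((x**2 + x*x) + x)/6 = ((x**2 + x**2) + x)/6 = (2*x**2 + x)/6 = (x + 2*x**2)/6 = x**2/3 + x/6)
k(170) + c(-222, v(-26, 23)) = (1/6)*170*(1 + 2*170) + sqrt((-26)**2 + (-222)**2) = (1/6)*170*(1 + 340) + sqrt(676 + 49284) = (1/6)*170*341 + sqrt(49960) = 28985/3 + 2*sqrt(12490)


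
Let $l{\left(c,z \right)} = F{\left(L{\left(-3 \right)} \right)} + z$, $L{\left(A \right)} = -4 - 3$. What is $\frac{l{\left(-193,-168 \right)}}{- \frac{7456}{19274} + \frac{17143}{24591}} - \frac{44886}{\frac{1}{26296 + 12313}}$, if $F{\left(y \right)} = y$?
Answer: $- \frac{18204426884844801}{10504549} \approx -1.733 \cdot 10^{9}$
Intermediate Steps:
$L{\left(A \right)} = -7$
$l{\left(c,z \right)} = -7 + z$
$\frac{l{\left(-193,-168 \right)}}{- \frac{7456}{19274} + \frac{17143}{24591}} - \frac{44886}{\frac{1}{26296 + 12313}} = \frac{-7 - 168}{- \frac{7456}{19274} + \frac{17143}{24591}} - \frac{44886}{\frac{1}{26296 + 12313}} = - \frac{175}{\left(-7456\right) \frac{1}{19274} + 17143 \cdot \frac{1}{24591}} - \frac{44886}{\frac{1}{38609}} = - \frac{175}{- \frac{3728}{9637} + \frac{2449}{3513}} - 44886 \frac{1}{\frac{1}{38609}} = - \frac{175}{\frac{10504549}{33854781}} - 1733003574 = \left(-175\right) \frac{33854781}{10504549} - 1733003574 = - \frac{5924586675}{10504549} - 1733003574 = - \frac{18204426884844801}{10504549}$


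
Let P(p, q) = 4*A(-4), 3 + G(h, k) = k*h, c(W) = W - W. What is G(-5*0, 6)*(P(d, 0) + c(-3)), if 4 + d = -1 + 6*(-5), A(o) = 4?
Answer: -48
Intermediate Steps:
c(W) = 0
G(h, k) = -3 + h*k (G(h, k) = -3 + k*h = -3 + h*k)
d = -35 (d = -4 + (-1 + 6*(-5)) = -4 + (-1 - 30) = -4 - 31 = -35)
P(p, q) = 16 (P(p, q) = 4*4 = 16)
G(-5*0, 6)*(P(d, 0) + c(-3)) = (-3 - 5*0*6)*(16 + 0) = (-3 + 0*6)*16 = (-3 + 0)*16 = -3*16 = -48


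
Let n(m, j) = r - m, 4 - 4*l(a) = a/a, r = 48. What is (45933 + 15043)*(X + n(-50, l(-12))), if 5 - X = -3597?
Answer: 225611200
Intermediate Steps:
X = 3602 (X = 5 - 1*(-3597) = 5 + 3597 = 3602)
l(a) = ¾ (l(a) = 1 - a/(4*a) = 1 - ¼*1 = 1 - ¼ = ¾)
n(m, j) = 48 - m
(45933 + 15043)*(X + n(-50, l(-12))) = (45933 + 15043)*(3602 + (48 - 1*(-50))) = 60976*(3602 + (48 + 50)) = 60976*(3602 + 98) = 60976*3700 = 225611200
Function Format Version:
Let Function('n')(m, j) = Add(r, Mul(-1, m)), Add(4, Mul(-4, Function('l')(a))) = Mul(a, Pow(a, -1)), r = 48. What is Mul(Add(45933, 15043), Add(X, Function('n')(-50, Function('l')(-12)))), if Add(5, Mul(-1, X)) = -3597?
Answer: 225611200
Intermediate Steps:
X = 3602 (X = Add(5, Mul(-1, -3597)) = Add(5, 3597) = 3602)
Function('l')(a) = Rational(3, 4) (Function('l')(a) = Add(1, Mul(Rational(-1, 4), Mul(a, Pow(a, -1)))) = Add(1, Mul(Rational(-1, 4), 1)) = Add(1, Rational(-1, 4)) = Rational(3, 4))
Function('n')(m, j) = Add(48, Mul(-1, m))
Mul(Add(45933, 15043), Add(X, Function('n')(-50, Function('l')(-12)))) = Mul(Add(45933, 15043), Add(3602, Add(48, Mul(-1, -50)))) = Mul(60976, Add(3602, Add(48, 50))) = Mul(60976, Add(3602, 98)) = Mul(60976, 3700) = 225611200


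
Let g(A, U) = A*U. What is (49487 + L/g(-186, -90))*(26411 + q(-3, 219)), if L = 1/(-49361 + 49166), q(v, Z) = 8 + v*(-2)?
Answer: 170748217702643/130572 ≈ 1.3077e+9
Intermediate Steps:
q(v, Z) = 8 - 2*v
L = -1/195 (L = 1/(-195) = -1/195 ≈ -0.0051282)
(49487 + L/g(-186, -90))*(26411 + q(-3, 219)) = (49487 - 1/(195*((-186*(-90)))))*(26411 + (8 - 2*(-3))) = (49487 - 1/195/16740)*(26411 + (8 + 6)) = (49487 - 1/195*1/16740)*(26411 + 14) = (49487 - 1/3264300)*26425 = (161540414099/3264300)*26425 = 170748217702643/130572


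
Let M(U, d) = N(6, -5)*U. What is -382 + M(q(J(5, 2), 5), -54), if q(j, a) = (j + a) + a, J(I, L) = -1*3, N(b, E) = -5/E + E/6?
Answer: -2285/6 ≈ -380.83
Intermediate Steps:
N(b, E) = -5/E + E/6 (N(b, E) = -5/E + E*(⅙) = -5/E + E/6)
J(I, L) = -3
q(j, a) = j + 2*a (q(j, a) = (a + j) + a = j + 2*a)
M(U, d) = U/6 (M(U, d) = (-5/(-5) + (⅙)*(-5))*U = (-5*(-⅕) - ⅚)*U = (1 - ⅚)*U = U/6)
-382 + M(q(J(5, 2), 5), -54) = -382 + (-3 + 2*5)/6 = -382 + (-3 + 10)/6 = -382 + (⅙)*7 = -382 + 7/6 = -2285/6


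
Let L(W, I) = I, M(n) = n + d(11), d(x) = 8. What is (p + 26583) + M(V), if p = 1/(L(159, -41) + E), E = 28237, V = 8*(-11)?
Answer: 747278589/28196 ≈ 26503.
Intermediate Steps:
V = -88
M(n) = 8 + n (M(n) = n + 8 = 8 + n)
p = 1/28196 (p = 1/(-41 + 28237) = 1/28196 ≈ 3.5466e-5)
(p + 26583) + M(V) = (1/28196 + 26583) + (8 - 88) = 749534269/28196 - 80 = 747278589/28196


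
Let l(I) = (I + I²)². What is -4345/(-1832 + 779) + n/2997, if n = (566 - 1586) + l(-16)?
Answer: 896305/38961 ≈ 23.005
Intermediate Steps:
n = 56580 (n = (566 - 1586) + (-16)²*(1 - 16)² = -1020 + 256*(-15)² = -1020 + 256*225 = -1020 + 57600 = 56580)
-4345/(-1832 + 779) + n/2997 = -4345/(-1832 + 779) + 56580/2997 = -4345/(-1053) + 56580*(1/2997) = -4345*(-1/1053) + 18860/999 = 4345/1053 + 18860/999 = 896305/38961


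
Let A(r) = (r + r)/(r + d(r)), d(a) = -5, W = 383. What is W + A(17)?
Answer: 2315/6 ≈ 385.83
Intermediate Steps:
A(r) = 2*r/(-5 + r) (A(r) = (r + r)/(r - 5) = (2*r)/(-5 + r) = 2*r/(-5 + r))
W + A(17) = 383 + 2*17/(-5 + 17) = 383 + 2*17/12 = 383 + 2*17*(1/12) = 383 + 17/6 = 2315/6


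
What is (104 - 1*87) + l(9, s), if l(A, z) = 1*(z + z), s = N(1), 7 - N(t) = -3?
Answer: 37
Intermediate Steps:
N(t) = 10 (N(t) = 7 - 1*(-3) = 7 + 3 = 10)
s = 10
l(A, z) = 2*z (l(A, z) = 1*(2*z) = 2*z)
(104 - 1*87) + l(9, s) = (104 - 1*87) + 2*10 = (104 - 87) + 20 = 17 + 20 = 37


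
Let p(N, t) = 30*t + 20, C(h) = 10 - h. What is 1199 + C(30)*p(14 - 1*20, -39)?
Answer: 24199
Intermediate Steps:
p(N, t) = 20 + 30*t
1199 + C(30)*p(14 - 1*20, -39) = 1199 + (10 - 1*30)*(20 + 30*(-39)) = 1199 + (10 - 30)*(20 - 1170) = 1199 - 20*(-1150) = 1199 + 23000 = 24199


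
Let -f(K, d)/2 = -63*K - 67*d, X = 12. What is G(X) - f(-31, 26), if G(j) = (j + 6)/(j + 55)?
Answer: 28292/67 ≈ 422.27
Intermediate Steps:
f(K, d) = 126*K + 134*d (f(K, d) = -2*(-63*K - 67*d) = -2*(-67*d - 63*K) = 126*K + 134*d)
G(j) = (6 + j)/(55 + j)
G(X) - f(-31, 26) = (6 + 12)/(55 + 12) - (126*(-31) + 134*26) = 18/67 - (-3906 + 3484) = (1/67)*18 - 1*(-422) = 18/67 + 422 = 28292/67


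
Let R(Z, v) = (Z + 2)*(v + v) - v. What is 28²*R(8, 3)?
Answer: 44688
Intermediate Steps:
R(Z, v) = -v + 2*v*(2 + Z) (R(Z, v) = (2 + Z)*(2*v) - v = 2*v*(2 + Z) - v = -v + 2*v*(2 + Z))
28²*R(8, 3) = 28²*(3*(3 + 2*8)) = 784*(3*(3 + 16)) = 784*(3*19) = 784*57 = 44688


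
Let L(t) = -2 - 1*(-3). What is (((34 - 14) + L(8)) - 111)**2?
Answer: 8100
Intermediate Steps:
L(t) = 1 (L(t) = -2 + 3 = 1)
(((34 - 14) + L(8)) - 111)**2 = (((34 - 14) + 1) - 111)**2 = ((20 + 1) - 111)**2 = (21 - 111)**2 = (-90)**2 = 8100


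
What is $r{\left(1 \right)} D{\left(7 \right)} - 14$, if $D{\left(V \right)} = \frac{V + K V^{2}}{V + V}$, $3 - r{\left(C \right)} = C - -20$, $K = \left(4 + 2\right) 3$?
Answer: $-1157$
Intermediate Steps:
$K = 18$ ($K = 6 \cdot 3 = 18$)
$r{\left(C \right)} = -17 - C$ ($r{\left(C \right)} = 3 - \left(C - -20\right) = 3 - \left(C + 20\right) = 3 - \left(20 + C\right) = -17 - C$)
$D{\left(V \right)} = \frac{V + 18 V^{2}}{2 V}$ ($D{\left(V \right)} = \frac{V + 18 V^{2}}{V + V} = \frac{V + 18 V^{2}}{2 V}$)
$r{\left(1 \right)} D{\left(7 \right)} - 14 = \left(-17 - 1\right) \left(\frac{1}{2} + 9 \cdot 7\right) - 14 = \left(-17 - 1\right) \left(\frac{1}{2} + 63\right) - 14 = \left(-18\right) \frac{127}{2} - 14 = -1143 - 14 = -1157$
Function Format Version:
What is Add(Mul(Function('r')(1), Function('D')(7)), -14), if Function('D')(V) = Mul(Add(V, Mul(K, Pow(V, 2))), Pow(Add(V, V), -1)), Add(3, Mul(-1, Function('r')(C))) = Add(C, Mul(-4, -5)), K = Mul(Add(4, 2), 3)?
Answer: -1157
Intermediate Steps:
K = 18 (K = Mul(6, 3) = 18)
Function('r')(C) = Add(-17, Mul(-1, C)) (Function('r')(C) = Add(3, Mul(-1, Add(C, Mul(-4, -5)))) = Add(3, Mul(-1, Add(C, 20))) = Add(3, Mul(-1, Add(20, C))) = Add(3, Add(-20, Mul(-1, C))) = Add(-17, Mul(-1, C)))
Function('D')(V) = Mul(Rational(1, 2), Pow(V, -1), Add(V, Mul(18, Pow(V, 2)))) (Function('D')(V) = Mul(Add(V, Mul(18, Pow(V, 2))), Pow(Add(V, V), -1)) = Mul(Add(V, Mul(18, Pow(V, 2))), Pow(Mul(2, V), -1)) = Mul(Add(V, Mul(18, Pow(V, 2))), Mul(Rational(1, 2), Pow(V, -1))) = Mul(Rational(1, 2), Pow(V, -1), Add(V, Mul(18, Pow(V, 2)))))
Add(Mul(Function('r')(1), Function('D')(7)), -14) = Add(Mul(Add(-17, Mul(-1, 1)), Add(Rational(1, 2), Mul(9, 7))), -14) = Add(Mul(Add(-17, -1), Add(Rational(1, 2), 63)), -14) = Add(Mul(-18, Rational(127, 2)), -14) = Add(-1143, -14) = -1157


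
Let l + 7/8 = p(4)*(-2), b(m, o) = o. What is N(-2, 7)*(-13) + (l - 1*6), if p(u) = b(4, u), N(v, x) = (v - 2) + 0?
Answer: 297/8 ≈ 37.125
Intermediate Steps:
N(v, x) = -2 + v (N(v, x) = (-2 + v) + 0 = -2 + v)
p(u) = u
l = -71/8 (l = -7/8 + 4*(-2) = -7/8 - 8 = -71/8 ≈ -8.8750)
N(-2, 7)*(-13) + (l - 1*6) = (-2 - 2)*(-13) + (-71/8 - 1*6) = -4*(-13) + (-71/8 - 6) = 52 - 119/8 = 297/8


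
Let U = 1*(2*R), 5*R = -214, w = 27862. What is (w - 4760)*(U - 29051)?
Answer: -3365568666/5 ≈ -6.7311e+8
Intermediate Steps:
R = -214/5 (R = (1/5)*(-214) = -214/5 ≈ -42.800)
U = -428/5 (U = 1*(2*(-214/5)) = 1*(-428/5) = -428/5 ≈ -85.600)
(w - 4760)*(U - 29051) = (27862 - 4760)*(-428/5 - 29051) = 23102*(-145683/5) = -3365568666/5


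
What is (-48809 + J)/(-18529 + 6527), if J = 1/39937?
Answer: 974642516/239661937 ≈ 4.0667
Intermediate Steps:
J = 1/39937 ≈ 2.5039e-5
(-48809 + J)/(-18529 + 6527) = (-48809 + 1/39937)/(-18529 + 6527) = -1949285032/39937/(-12002) = -1949285032/39937*(-1/12002) = 974642516/239661937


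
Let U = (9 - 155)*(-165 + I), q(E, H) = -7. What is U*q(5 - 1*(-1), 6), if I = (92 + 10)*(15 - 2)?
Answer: 1186542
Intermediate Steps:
I = 1326 (I = 102*13 = 1326)
U = -169506 (U = (9 - 155)*(-165 + 1326) = -146*1161 = -169506)
U*q(5 - 1*(-1), 6) = -169506*(-7) = 1186542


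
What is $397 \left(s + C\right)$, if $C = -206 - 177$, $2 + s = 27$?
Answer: $-142126$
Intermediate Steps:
$s = 25$ ($s = -2 + 27 = 25$)
$C = -383$
$397 \left(s + C\right) = 397 \left(25 - 383\right) = 397 \left(-358\right) = -142126$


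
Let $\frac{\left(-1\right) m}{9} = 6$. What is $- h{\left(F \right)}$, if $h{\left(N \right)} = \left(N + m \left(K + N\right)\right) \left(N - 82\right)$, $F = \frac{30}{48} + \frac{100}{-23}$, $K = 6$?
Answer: $- \frac{367684403}{33856} \approx -10860.0$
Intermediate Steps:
$m = -54$ ($m = \left(-9\right) 6 = -54$)
$F = - \frac{685}{184}$ ($F = 30 \cdot \frac{1}{48} + 100 \left(- \frac{1}{23}\right) = \frac{5}{8} - \frac{100}{23} = - \frac{685}{184} \approx -3.7228$)
$h{\left(N \right)} = \left(-324 - 53 N\right) \left(-82 + N\right)$ ($h{\left(N \right)} = \left(N - 54 \left(6 + N\right)\right) \left(N - 82\right) = \left(N - \left(324 + 54 N\right)\right) \left(-82 + N\right) = \left(-324 - 53 N\right) \left(-82 + N\right)$)
$- h{\left(F \right)} = - (26568 - 53 \left(- \frac{685}{184}\right)^{2} + 4022 \left(- \frac{685}{184}\right)) = - (26568 - \frac{24868925}{33856} - \frac{1377535}{92}) = \left(-1\right) \frac{367684403}{33856} = - \frac{367684403}{33856}$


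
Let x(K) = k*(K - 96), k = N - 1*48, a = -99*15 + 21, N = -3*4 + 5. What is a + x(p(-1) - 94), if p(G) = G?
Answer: 9041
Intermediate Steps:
N = -7 (N = -12 + 5 = -7)
a = -1464 (a = -1485 + 21 = -1464)
k = -55 (k = -7 - 1*48 = -7 - 48 = -55)
x(K) = 5280 - 55*K (x(K) = -55*(K - 96) = -55*(-96 + K) = 5280 - 55*K)
a + x(p(-1) - 94) = -1464 + (5280 - 55*(-1 - 94)) = -1464 + (5280 - 55*(-95)) = -1464 + (5280 + 5225) = -1464 + 10505 = 9041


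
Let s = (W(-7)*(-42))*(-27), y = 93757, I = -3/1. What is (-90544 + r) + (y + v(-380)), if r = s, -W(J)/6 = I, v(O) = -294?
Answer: 23331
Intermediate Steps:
I = -3 (I = -3*1 = -3)
W(J) = 18 (W(J) = -6*(-3) = 18)
s = 20412 (s = (18*(-42))*(-27) = -756*(-27) = 20412)
r = 20412
(-90544 + r) + (y + v(-380)) = (-90544 + 20412) + (93757 - 294) = -70132 + 93463 = 23331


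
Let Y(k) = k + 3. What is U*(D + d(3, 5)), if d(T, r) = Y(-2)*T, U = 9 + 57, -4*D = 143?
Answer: -4323/2 ≈ -2161.5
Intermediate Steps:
D = -143/4 (D = -¼*143 = -143/4 ≈ -35.750)
Y(k) = 3 + k
U = 66
d(T, r) = T (d(T, r) = (3 - 2)*T = 1*T = T)
U*(D + d(3, 5)) = 66*(-143/4 + 3) = 66*(-131/4) = -4323/2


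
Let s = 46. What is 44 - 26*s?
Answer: -1152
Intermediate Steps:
44 - 26*s = 44 - 26*46 = 44 - 1196 = -1152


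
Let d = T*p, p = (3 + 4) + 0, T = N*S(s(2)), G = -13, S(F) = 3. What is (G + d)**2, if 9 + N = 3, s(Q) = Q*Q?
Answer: 19321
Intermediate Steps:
s(Q) = Q**2
N = -6 (N = -9 + 3 = -6)
T = -18 (T = -6*3 = -18)
p = 7 (p = 7 + 0 = 7)
d = -126 (d = -18*7 = -126)
(G + d)**2 = (-13 - 126)**2 = (-139)**2 = 19321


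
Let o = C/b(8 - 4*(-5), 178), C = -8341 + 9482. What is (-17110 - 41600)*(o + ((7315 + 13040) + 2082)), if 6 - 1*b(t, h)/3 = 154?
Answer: -97467279295/74 ≈ -1.3171e+9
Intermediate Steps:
b(t, h) = -444 (b(t, h) = 18 - 3*154 = 18 - 462 = -444)
C = 1141
o = -1141/444 (o = 1141/(-444) = 1141*(-1/444) = -1141/444 ≈ -2.5698)
(-17110 - 41600)*(o + ((7315 + 13040) + 2082)) = (-17110 - 41600)*(-1141/444 + ((7315 + 13040) + 2082)) = -58710*(-1141/444 + (20355 + 2082)) = -58710*(-1141/444 + 22437) = -58710*9960887/444 = -97467279295/74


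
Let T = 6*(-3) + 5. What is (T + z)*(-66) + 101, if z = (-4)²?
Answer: -97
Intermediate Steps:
T = -13 (T = -18 + 5 = -13)
z = 16
(T + z)*(-66) + 101 = (-13 + 16)*(-66) + 101 = 3*(-66) + 101 = -198 + 101 = -97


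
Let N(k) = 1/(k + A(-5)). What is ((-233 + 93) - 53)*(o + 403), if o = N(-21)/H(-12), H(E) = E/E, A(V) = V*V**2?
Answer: -11355541/146 ≈ -77778.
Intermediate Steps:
A(V) = V**3
H(E) = 1
N(k) = 1/(-125 + k) (N(k) = 1/(k + (-5)**3) = 1/(k - 125) = 1/(-125 + k))
o = -1/146 (o = 1/(-125 - 21*1) = 1/(-146) = -1/146*1 = -1/146 ≈ -0.0068493)
((-233 + 93) - 53)*(o + 403) = ((-233 + 93) - 53)*(-1/146 + 403) = (-140 - 53)*(58837/146) = -193*58837/146 = -11355541/146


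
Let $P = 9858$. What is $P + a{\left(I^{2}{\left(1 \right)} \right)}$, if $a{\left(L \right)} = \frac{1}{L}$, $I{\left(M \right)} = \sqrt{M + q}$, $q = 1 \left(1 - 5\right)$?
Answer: $\frac{29573}{3} \approx 9857.7$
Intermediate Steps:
$q = -4$ ($q = 1 \left(-4\right) = -4$)
$I{\left(M \right)} = \sqrt{-4 + M}$ ($I{\left(M \right)} = \sqrt{M - 4} = \sqrt{-4 + M}$)
$P + a{\left(I^{2}{\left(1 \right)} \right)} = 9858 + \frac{1}{\left(\sqrt{-4 + 1}\right)^{2}} = 9858 + \frac{1}{\left(\sqrt{-3}\right)^{2}} = 9858 + \frac{1}{\left(i \sqrt{3}\right)^{2}} = 9858 + \frac{1}{-3} = 9858 - \frac{1}{3} = \frac{29573}{3}$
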